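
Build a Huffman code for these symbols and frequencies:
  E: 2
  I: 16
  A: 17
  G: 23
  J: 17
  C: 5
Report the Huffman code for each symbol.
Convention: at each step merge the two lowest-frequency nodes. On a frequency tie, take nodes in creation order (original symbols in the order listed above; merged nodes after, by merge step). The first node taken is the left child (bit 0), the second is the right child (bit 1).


Huffman tree construction:
Step 1: Merge E(2) + C(5) = 7
Step 2: Merge (E+C)(7) + I(16) = 23
Step 3: Merge A(17) + J(17) = 34
Step 4: Merge G(23) + ((E+C)+I)(23) = 46
Step 5: Merge (A+J)(34) + (G+((E+C)+I))(46) = 80
Read each symbol's code off the tree from the root (left child = 0, right child = 1).

Codes:
  E: 1100 (length 4)
  I: 111 (length 3)
  A: 00 (length 2)
  G: 10 (length 2)
  J: 01 (length 2)
  C: 1101 (length 4)
Average code length: 190/80 = 2.3750 bits/symbol


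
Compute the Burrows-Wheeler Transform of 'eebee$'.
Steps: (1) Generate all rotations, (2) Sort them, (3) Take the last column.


Rotations (sorted):
  0: $eebee -> last char: e
  1: bee$ee -> last char: e
  2: e$eebe -> last char: e
  3: ebee$e -> last char: e
  4: ee$eeb -> last char: b
  5: eebee$ -> last char: $


BWT = eeeeb$


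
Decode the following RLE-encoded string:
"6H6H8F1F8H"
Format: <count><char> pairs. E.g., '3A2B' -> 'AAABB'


Expanding each <count><char> pair:
  6H -> 'HHHHHH'
  6H -> 'HHHHHH'
  8F -> 'FFFFFFFF'
  1F -> 'F'
  8H -> 'HHHHHHHH'

Decoded = HHHHHHHHHHHHFFFFFFFFFHHHHHHHH


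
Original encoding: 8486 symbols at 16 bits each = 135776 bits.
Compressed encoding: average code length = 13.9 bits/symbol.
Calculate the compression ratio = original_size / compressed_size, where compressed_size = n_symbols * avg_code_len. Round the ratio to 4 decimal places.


original_size = n_symbols * orig_bits = 8486 * 16 = 135776 bits
compressed_size = n_symbols * avg_code_len = 8486 * 13.9 = 117955.4 bits
ratio = original_size / compressed_size = 135776 / 117955.4 = 1.1511

Compression ratio = 1.1511


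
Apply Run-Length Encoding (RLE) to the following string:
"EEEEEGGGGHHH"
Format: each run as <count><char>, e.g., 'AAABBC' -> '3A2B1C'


Scanning runs left to right:
  i=0: run of 'E' x 5 -> '5E'
  i=5: run of 'G' x 4 -> '4G'
  i=9: run of 'H' x 3 -> '3H'

RLE = 5E4G3H


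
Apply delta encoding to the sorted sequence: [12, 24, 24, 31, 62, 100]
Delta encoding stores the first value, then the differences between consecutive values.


First value: 12
Deltas:
  24 - 12 = 12
  24 - 24 = 0
  31 - 24 = 7
  62 - 31 = 31
  100 - 62 = 38


Delta encoded: [12, 12, 0, 7, 31, 38]


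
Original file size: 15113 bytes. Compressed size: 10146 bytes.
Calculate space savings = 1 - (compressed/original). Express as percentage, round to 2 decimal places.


ratio = compressed/original = 10146/15113 = 0.671343
savings = 1 - ratio = 1 - 0.671343 = 0.328657
as a percentage: 0.328657 * 100 = 32.87%

Space savings = 1 - 10146/15113 = 32.87%


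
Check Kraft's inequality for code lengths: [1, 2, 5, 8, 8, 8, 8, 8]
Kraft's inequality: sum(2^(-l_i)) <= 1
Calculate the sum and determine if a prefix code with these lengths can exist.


Sum = 2^(-1) + 2^(-2) + 2^(-5) + 2^(-8) + 2^(-8) + 2^(-8) + 2^(-8) + 2^(-8)
    = 0.5 + 0.25 + 0.03125 + 0.00390625 + 0.00390625 + 0.00390625 + 0.00390625 + 0.00390625
    = 205/256 = 0.80078125
Since 0.80078125 <= 1, Kraft's inequality IS satisfied.
A prefix code with these lengths CAN exist.

Kraft sum = 0.80078125. Satisfied.


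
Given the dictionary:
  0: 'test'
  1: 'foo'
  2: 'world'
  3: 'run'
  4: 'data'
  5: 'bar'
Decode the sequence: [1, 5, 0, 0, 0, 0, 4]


Look up each index in the dictionary:
  1 -> 'foo'
  5 -> 'bar'
  0 -> 'test'
  0 -> 'test'
  0 -> 'test'
  0 -> 'test'
  4 -> 'data'

Decoded: "foo bar test test test test data"


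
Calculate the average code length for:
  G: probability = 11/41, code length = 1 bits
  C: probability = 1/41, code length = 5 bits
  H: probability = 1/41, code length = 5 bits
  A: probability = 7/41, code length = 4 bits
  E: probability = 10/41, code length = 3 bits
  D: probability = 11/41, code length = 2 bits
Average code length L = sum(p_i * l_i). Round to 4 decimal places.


Weighted contributions p_i * l_i:
  G: (11/41) * 1 = 11/41
  C: (1/41) * 5 = 5/41
  H: (1/41) * 5 = 5/41
  A: (7/41) * 4 = 28/41
  E: (10/41) * 3 = 30/41
  D: (11/41) * 2 = 22/41
Sum = (11 + 5 + 5 + 28 + 30 + 22)/41 = 101/41

L = 101/41 = 2.4634 bits/symbol


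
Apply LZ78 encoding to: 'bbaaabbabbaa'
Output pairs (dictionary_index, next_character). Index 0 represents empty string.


LZ78 encoding steps:
Dictionary: {0: ''}
Step 1: w='' (idx 0), next='b' -> output (0, 'b'), add 'b' as idx 1
Step 2: w='b' (idx 1), next='a' -> output (1, 'a'), add 'ba' as idx 2
Step 3: w='' (idx 0), next='a' -> output (0, 'a'), add 'a' as idx 3
Step 4: w='a' (idx 3), next='b' -> output (3, 'b'), add 'ab' as idx 4
Step 5: w='ba' (idx 2), next='b' -> output (2, 'b'), add 'bab' as idx 5
Step 6: w='ba' (idx 2), next='a' -> output (2, 'a'), add 'baa' as idx 6


Encoded: [(0, 'b'), (1, 'a'), (0, 'a'), (3, 'b'), (2, 'b'), (2, 'a')]


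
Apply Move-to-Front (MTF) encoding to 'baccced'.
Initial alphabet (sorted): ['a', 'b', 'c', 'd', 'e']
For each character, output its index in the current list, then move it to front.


MTF encoding:
'b': index 1 in ['a', 'b', 'c', 'd', 'e'] -> ['b', 'a', 'c', 'd', 'e']
'a': index 1 in ['b', 'a', 'c', 'd', 'e'] -> ['a', 'b', 'c', 'd', 'e']
'c': index 2 in ['a', 'b', 'c', 'd', 'e'] -> ['c', 'a', 'b', 'd', 'e']
'c': index 0 in ['c', 'a', 'b', 'd', 'e'] -> ['c', 'a', 'b', 'd', 'e']
'c': index 0 in ['c', 'a', 'b', 'd', 'e'] -> ['c', 'a', 'b', 'd', 'e']
'e': index 4 in ['c', 'a', 'b', 'd', 'e'] -> ['e', 'c', 'a', 'b', 'd']
'd': index 4 in ['e', 'c', 'a', 'b', 'd'] -> ['d', 'e', 'c', 'a', 'b']


Output: [1, 1, 2, 0, 0, 4, 4]


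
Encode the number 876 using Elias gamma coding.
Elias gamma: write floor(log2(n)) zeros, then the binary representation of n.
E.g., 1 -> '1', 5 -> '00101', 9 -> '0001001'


num_bits = floor(log2(876)) + 1 = 10
leading_zeros = num_bits - 1 = 9
binary(876) = 1101101100

Elias gamma(876) = '000000000' + '1101101100' = 0000000001101101100 (19 bits)


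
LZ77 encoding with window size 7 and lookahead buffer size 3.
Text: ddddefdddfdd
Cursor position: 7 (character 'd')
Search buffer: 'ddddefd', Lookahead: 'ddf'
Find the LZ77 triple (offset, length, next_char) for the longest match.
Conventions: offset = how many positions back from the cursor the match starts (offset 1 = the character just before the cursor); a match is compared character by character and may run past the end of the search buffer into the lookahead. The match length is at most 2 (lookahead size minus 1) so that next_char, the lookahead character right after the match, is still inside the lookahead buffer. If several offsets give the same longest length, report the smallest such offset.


Try each offset into the search buffer:
  offset=1 (pos 6, char 'd'): match length 2
  offset=2 (pos 5, char 'f'): match length 0
  offset=3 (pos 4, char 'e'): match length 0
  offset=4 (pos 3, char 'd'): match length 1
  offset=5 (pos 2, char 'd'): match length 2
  offset=6 (pos 1, char 'd'): match length 2
  offset=7 (pos 0, char 'd'): match length 2
Longest match has length 2, found at offsets 1, 5, 6, 7; take the smallest, offset 1.
next_char = character at position 7 + 2 = 9 -> 'f'

Best match: offset=1, length=2 (matching 'dd' starting at position 6)
LZ77 triple: (1, 2, 'f')


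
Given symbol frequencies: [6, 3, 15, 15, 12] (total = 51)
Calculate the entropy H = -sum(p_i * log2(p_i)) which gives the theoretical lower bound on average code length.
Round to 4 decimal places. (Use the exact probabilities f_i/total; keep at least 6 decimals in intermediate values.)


Per-symbol terms -p_i * log2(p_i) with p_i = f_i/51:
  p = 6/51 = 0.117647: log2(p) = -3.087463, -p*log2(p) = 0.363231
  p = 3/51 = 0.058824: log2(p) = -4.087463, -p*log2(p) = 0.240439
  p = 15/51 = 0.294118: log2(p) = -1.765535, -p*log2(p) = 0.519275
  p = 15/51 = 0.294118: log2(p) = -1.765535, -p*log2(p) = 0.519275
  p = 12/51 = 0.235294: log2(p) = -2.087463, -p*log2(p) = 0.491168
H = 0.363231 + 0.240439 + 0.519275 + 0.519275 + 0.491168 = 2.133388

H = 2.1334 bits/symbol


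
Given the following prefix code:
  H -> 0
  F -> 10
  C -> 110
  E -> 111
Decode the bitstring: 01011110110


Decoding step by step:
Bits 0 -> H
Bits 10 -> F
Bits 111 -> E
Bits 10 -> F
Bits 110 -> C


Decoded message: HFEFC


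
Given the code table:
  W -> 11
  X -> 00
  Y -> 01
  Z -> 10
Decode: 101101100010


Decoding:
10 -> Z
11 -> W
01 -> Y
10 -> Z
00 -> X
10 -> Z


Result: ZWYZXZ


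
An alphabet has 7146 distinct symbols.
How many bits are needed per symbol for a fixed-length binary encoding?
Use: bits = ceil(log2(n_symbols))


log2(7146) = 12.8029
Bracket: 2^12 = 4096 < 7146 <= 2^13 = 8192
So ceil(log2(7146)) = 13

bits = ceil(log2(7146)) = ceil(12.8029) = 13 bits


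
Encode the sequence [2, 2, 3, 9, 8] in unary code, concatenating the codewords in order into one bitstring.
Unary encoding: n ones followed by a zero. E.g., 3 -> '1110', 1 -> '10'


Encode each number as n ones followed by a terminating 0:
  2 -> 110 (3 bits)
  2 -> 110 (3 bits)
  3 -> 1110 (4 bits)
  9 -> 1111111110 (10 bits)
  8 -> 111111110 (9 bits)
Total length = 3 + 3 + 4 + 10 + 9 = 29 bits.

Unary([2, 2, 3, 9, 8]) = 11011011101111111110111111110 (29 bits)


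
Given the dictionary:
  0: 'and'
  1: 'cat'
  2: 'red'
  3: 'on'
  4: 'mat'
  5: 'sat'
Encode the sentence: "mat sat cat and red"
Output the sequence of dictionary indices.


Look up each word in the dictionary:
  'mat' -> 4
  'sat' -> 5
  'cat' -> 1
  'and' -> 0
  'red' -> 2

Encoded: [4, 5, 1, 0, 2]


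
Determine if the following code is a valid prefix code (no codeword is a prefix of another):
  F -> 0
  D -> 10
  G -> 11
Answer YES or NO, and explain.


Checking each pair (does one codeword prefix another?):
  F='0' vs D='10': no prefix
  F='0' vs G='11': no prefix
  D='10' vs F='0': no prefix
  D='10' vs G='11': no prefix
  G='11' vs F='0': no prefix
  G='11' vs D='10': no prefix
No violation found over all pairs.

YES -- this is a valid prefix code. No codeword is a prefix of any other codeword.


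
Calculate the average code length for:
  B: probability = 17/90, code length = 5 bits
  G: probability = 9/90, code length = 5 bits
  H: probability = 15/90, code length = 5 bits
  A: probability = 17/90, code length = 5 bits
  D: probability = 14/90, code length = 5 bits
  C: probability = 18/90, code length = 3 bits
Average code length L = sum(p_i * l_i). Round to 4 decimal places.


Weighted contributions p_i * l_i:
  B: (17/90) * 5 = 85/90
  G: (9/90) * 5 = 45/90
  H: (15/90) * 5 = 75/90
  A: (17/90) * 5 = 85/90
  D: (14/90) * 5 = 70/90
  C: (18/90) * 3 = 54/90
Sum = (85 + 45 + 75 + 85 + 70 + 54)/90 = 414/90

L = 414/90 = 4.6000 bits/symbol


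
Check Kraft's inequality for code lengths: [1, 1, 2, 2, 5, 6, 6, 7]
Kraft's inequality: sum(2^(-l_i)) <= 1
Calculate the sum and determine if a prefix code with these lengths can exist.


Sum = 2^(-1) + 2^(-1) + 2^(-2) + 2^(-2) + 2^(-5) + 2^(-6) + 2^(-6) + 2^(-7)
    = 0.5 + 0.5 + 0.25 + 0.25 + 0.03125 + 0.015625 + 0.015625 + 0.0078125
    = 201/128 = 1.5703125
Since 1.5703125 > 1, Kraft's inequality is NOT satisfied.
A prefix code with these lengths CANNOT exist.

Kraft sum = 1.5703125. Not satisfied.


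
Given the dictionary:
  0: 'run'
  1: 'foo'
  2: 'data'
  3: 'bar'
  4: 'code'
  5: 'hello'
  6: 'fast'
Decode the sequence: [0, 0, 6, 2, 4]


Look up each index in the dictionary:
  0 -> 'run'
  0 -> 'run'
  6 -> 'fast'
  2 -> 'data'
  4 -> 'code'

Decoded: "run run fast data code"


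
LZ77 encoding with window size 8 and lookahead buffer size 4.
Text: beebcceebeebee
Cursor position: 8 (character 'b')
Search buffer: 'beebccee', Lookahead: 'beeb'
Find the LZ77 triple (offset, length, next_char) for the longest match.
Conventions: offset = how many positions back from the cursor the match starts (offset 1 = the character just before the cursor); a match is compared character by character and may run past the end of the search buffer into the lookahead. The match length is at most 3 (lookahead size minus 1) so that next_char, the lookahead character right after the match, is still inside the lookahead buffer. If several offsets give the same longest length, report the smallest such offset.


Try each offset into the search buffer:
  offset=1 (pos 7, char 'e'): match length 0
  offset=2 (pos 6, char 'e'): match length 0
  offset=3 (pos 5, char 'c'): match length 0
  offset=4 (pos 4, char 'c'): match length 0
  offset=5 (pos 3, char 'b'): match length 1
  offset=6 (pos 2, char 'e'): match length 0
  offset=7 (pos 1, char 'e'): match length 0
  offset=8 (pos 0, char 'b'): match length 3
Longest match has length 3 at offset 8.
next_char = character at position 8 + 3 = 11 -> 'b'

Best match: offset=8, length=3 (matching 'bee' starting at position 0)
LZ77 triple: (8, 3, 'b')


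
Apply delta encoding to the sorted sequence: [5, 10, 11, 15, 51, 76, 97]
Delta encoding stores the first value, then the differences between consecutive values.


First value: 5
Deltas:
  10 - 5 = 5
  11 - 10 = 1
  15 - 11 = 4
  51 - 15 = 36
  76 - 51 = 25
  97 - 76 = 21


Delta encoded: [5, 5, 1, 4, 36, 25, 21]


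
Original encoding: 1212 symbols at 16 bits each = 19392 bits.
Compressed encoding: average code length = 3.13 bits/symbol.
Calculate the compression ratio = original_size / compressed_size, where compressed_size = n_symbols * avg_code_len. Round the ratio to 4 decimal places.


original_size = n_symbols * orig_bits = 1212 * 16 = 19392 bits
compressed_size = n_symbols * avg_code_len = 1212 * 3.13 = 3793.56 bits
ratio = original_size / compressed_size = 19392 / 3793.56 = 5.1118

Compression ratio = 5.1118


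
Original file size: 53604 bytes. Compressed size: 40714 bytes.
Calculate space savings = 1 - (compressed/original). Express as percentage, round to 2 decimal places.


ratio = compressed/original = 40714/53604 = 0.759533
savings = 1 - ratio = 1 - 0.759533 = 0.240467
as a percentage: 0.240467 * 100 = 24.05%

Space savings = 1 - 40714/53604 = 24.05%


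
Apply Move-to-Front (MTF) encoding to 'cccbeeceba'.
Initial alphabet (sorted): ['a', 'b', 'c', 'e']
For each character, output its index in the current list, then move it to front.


MTF encoding:
'c': index 2 in ['a', 'b', 'c', 'e'] -> ['c', 'a', 'b', 'e']
'c': index 0 in ['c', 'a', 'b', 'e'] -> ['c', 'a', 'b', 'e']
'c': index 0 in ['c', 'a', 'b', 'e'] -> ['c', 'a', 'b', 'e']
'b': index 2 in ['c', 'a', 'b', 'e'] -> ['b', 'c', 'a', 'e']
'e': index 3 in ['b', 'c', 'a', 'e'] -> ['e', 'b', 'c', 'a']
'e': index 0 in ['e', 'b', 'c', 'a'] -> ['e', 'b', 'c', 'a']
'c': index 2 in ['e', 'b', 'c', 'a'] -> ['c', 'e', 'b', 'a']
'e': index 1 in ['c', 'e', 'b', 'a'] -> ['e', 'c', 'b', 'a']
'b': index 2 in ['e', 'c', 'b', 'a'] -> ['b', 'e', 'c', 'a']
'a': index 3 in ['b', 'e', 'c', 'a'] -> ['a', 'b', 'e', 'c']


Output: [2, 0, 0, 2, 3, 0, 2, 1, 2, 3]


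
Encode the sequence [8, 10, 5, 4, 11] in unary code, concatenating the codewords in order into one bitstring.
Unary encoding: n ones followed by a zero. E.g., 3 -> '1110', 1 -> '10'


Encode each number as n ones followed by a terminating 0:
  8 -> 111111110 (9 bits)
  10 -> 11111111110 (11 bits)
  5 -> 111110 (6 bits)
  4 -> 11110 (5 bits)
  11 -> 111111111110 (12 bits)
Total length = 9 + 11 + 6 + 5 + 12 = 43 bits.

Unary([8, 10, 5, 4, 11]) = 1111111101111111111011111011110111111111110 (43 bits)


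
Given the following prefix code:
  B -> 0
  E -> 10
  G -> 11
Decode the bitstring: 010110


Decoding step by step:
Bits 0 -> B
Bits 10 -> E
Bits 11 -> G
Bits 0 -> B


Decoded message: BEGB


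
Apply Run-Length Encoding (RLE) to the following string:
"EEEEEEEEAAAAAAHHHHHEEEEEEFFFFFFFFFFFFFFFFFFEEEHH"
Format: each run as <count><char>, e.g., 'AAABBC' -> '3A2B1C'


Scanning runs left to right:
  i=0: run of 'E' x 8 -> '8E'
  i=8: run of 'A' x 6 -> '6A'
  i=14: run of 'H' x 5 -> '5H'
  i=19: run of 'E' x 6 -> '6E'
  i=25: run of 'F' x 18 -> '18F'
  i=43: run of 'E' x 3 -> '3E'
  i=46: run of 'H' x 2 -> '2H'

RLE = 8E6A5H6E18F3E2H


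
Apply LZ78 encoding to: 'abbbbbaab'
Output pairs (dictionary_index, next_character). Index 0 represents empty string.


LZ78 encoding steps:
Dictionary: {0: ''}
Step 1: w='' (idx 0), next='a' -> output (0, 'a'), add 'a' as idx 1
Step 2: w='' (idx 0), next='b' -> output (0, 'b'), add 'b' as idx 2
Step 3: w='b' (idx 2), next='b' -> output (2, 'b'), add 'bb' as idx 3
Step 4: w='bb' (idx 3), next='a' -> output (3, 'a'), add 'bba' as idx 4
Step 5: w='a' (idx 1), next='b' -> output (1, 'b'), add 'ab' as idx 5


Encoded: [(0, 'a'), (0, 'b'), (2, 'b'), (3, 'a'), (1, 'b')]


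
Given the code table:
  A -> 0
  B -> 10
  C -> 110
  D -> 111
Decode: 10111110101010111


Decoding:
10 -> B
111 -> D
110 -> C
10 -> B
10 -> B
10 -> B
111 -> D


Result: BDCBBBD


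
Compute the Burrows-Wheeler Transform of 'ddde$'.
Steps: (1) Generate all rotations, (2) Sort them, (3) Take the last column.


Rotations (sorted):
  0: $ddde -> last char: e
  1: ddde$ -> last char: $
  2: dde$d -> last char: d
  3: de$dd -> last char: d
  4: e$ddd -> last char: d


BWT = e$ddd


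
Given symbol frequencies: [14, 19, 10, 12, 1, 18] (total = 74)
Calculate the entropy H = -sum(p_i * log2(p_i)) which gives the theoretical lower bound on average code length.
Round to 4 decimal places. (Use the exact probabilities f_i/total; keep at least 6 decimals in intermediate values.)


Per-symbol terms -p_i * log2(p_i) with p_i = f_i/74:
  p = 14/74 = 0.189189: log2(p) = -2.402098, -p*log2(p) = 0.454451
  p = 19/74 = 0.256757: log2(p) = -1.961526, -p*log2(p) = 0.503635
  p = 10/74 = 0.135135: log2(p) = -2.887525, -p*log2(p) = 0.390206
  p = 12/74 = 0.162162: log2(p) = -2.624491, -p*log2(p) = 0.425593
  p = 1/74 = 0.013514: log2(p) = -6.209453, -p*log2(p) = 0.083912
  p = 18/74 = 0.243243: log2(p) = -2.039528, -p*log2(p) = 0.496101
H = 0.454451 + 0.503635 + 0.390206 + 0.425593 + 0.083912 + 0.496101 = 2.353898

H = 2.3539 bits/symbol


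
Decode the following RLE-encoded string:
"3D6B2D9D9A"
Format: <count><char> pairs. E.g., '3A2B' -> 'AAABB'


Expanding each <count><char> pair:
  3D -> 'DDD'
  6B -> 'BBBBBB'
  2D -> 'DD'
  9D -> 'DDDDDDDDD'
  9A -> 'AAAAAAAAA'

Decoded = DDDBBBBBBDDDDDDDDDDDAAAAAAAAA


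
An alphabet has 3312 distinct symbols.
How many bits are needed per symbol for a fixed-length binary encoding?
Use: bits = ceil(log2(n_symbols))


log2(3312) = 11.6935
Bracket: 2^11 = 2048 < 3312 <= 2^12 = 4096
So ceil(log2(3312)) = 12

bits = ceil(log2(3312)) = ceil(11.6935) = 12 bits


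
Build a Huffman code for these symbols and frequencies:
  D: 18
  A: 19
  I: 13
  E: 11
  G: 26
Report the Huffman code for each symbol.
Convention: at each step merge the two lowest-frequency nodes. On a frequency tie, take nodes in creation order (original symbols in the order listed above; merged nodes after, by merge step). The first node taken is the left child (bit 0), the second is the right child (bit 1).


Huffman tree construction:
Step 1: Merge E(11) + I(13) = 24
Step 2: Merge D(18) + A(19) = 37
Step 3: Merge (E+I)(24) + G(26) = 50
Step 4: Merge (D+A)(37) + ((E+I)+G)(50) = 87
Read each symbol's code off the tree from the root (left child = 0, right child = 1).

Codes:
  D: 00 (length 2)
  A: 01 (length 2)
  I: 101 (length 3)
  E: 100 (length 3)
  G: 11 (length 2)
Average code length: 198/87 = 2.2759 bits/symbol


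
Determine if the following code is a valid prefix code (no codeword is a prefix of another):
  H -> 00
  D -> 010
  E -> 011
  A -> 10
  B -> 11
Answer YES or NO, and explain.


Checking each pair (does one codeword prefix another?):
  H='00' vs D='010': no prefix
  H='00' vs E='011': no prefix
  H='00' vs A='10': no prefix
  H='00' vs B='11': no prefix
  D='010' vs H='00': no prefix
  D='010' vs E='011': no prefix
  D='010' vs A='10': no prefix
  D='010' vs B='11': no prefix
  E='011' vs H='00': no prefix
  E='011' vs D='010': no prefix
  E='011' vs A='10': no prefix
  E='011' vs B='11': no prefix
  A='10' vs H='00': no prefix
  A='10' vs D='010': no prefix
  A='10' vs E='011': no prefix
  A='10' vs B='11': no prefix
  B='11' vs H='00': no prefix
  B='11' vs D='010': no prefix
  B='11' vs E='011': no prefix
  B='11' vs A='10': no prefix
No violation found over all pairs.

YES -- this is a valid prefix code. No codeword is a prefix of any other codeword.


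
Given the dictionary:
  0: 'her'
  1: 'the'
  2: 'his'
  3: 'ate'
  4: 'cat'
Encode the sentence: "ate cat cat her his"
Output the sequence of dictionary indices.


Look up each word in the dictionary:
  'ate' -> 3
  'cat' -> 4
  'cat' -> 4
  'her' -> 0
  'his' -> 2

Encoded: [3, 4, 4, 0, 2]


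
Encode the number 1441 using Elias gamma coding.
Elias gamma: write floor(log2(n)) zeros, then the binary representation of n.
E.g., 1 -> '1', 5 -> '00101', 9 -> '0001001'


num_bits = floor(log2(1441)) + 1 = 11
leading_zeros = num_bits - 1 = 10
binary(1441) = 10110100001

Elias gamma(1441) = '0000000000' + '10110100001' = 000000000010110100001 (21 bits)


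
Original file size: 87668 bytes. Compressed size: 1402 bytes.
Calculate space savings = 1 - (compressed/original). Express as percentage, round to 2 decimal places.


ratio = compressed/original = 1402/87668 = 0.015992
savings = 1 - ratio = 1 - 0.015992 = 0.984008
as a percentage: 0.984008 * 100 = 98.4%

Space savings = 1 - 1402/87668 = 98.4%


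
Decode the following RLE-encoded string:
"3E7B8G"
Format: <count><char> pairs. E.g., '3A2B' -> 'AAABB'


Expanding each <count><char> pair:
  3E -> 'EEE'
  7B -> 'BBBBBBB'
  8G -> 'GGGGGGGG'

Decoded = EEEBBBBBBBGGGGGGGG


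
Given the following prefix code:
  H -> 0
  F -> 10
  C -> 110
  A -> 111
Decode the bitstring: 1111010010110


Decoding step by step:
Bits 111 -> A
Bits 10 -> F
Bits 10 -> F
Bits 0 -> H
Bits 10 -> F
Bits 110 -> C


Decoded message: AFFHFC


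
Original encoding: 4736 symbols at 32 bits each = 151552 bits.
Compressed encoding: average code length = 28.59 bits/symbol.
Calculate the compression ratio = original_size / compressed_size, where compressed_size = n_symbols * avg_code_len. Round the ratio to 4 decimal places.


original_size = n_symbols * orig_bits = 4736 * 32 = 151552 bits
compressed_size = n_symbols * avg_code_len = 4736 * 28.59 = 135402.24 bits
ratio = original_size / compressed_size = 151552 / 135402.24 = 1.1193

Compression ratio = 1.1193


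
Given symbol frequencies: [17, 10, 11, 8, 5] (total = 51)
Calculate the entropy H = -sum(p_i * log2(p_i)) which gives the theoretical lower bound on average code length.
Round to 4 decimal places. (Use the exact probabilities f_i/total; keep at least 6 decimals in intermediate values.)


Per-symbol terms -p_i * log2(p_i) with p_i = f_i/51:
  p = 17/51 = 0.333333: log2(p) = -1.584963, -p*log2(p) = 0.528321
  p = 10/51 = 0.196078: log2(p) = -2.350497, -p*log2(p) = 0.460882
  p = 11/51 = 0.215686: log2(p) = -2.212994, -p*log2(p) = 0.477312
  p = 8/51 = 0.156863: log2(p) = -2.672425, -p*log2(p) = 0.419204
  p = 5/51 = 0.098039: log2(p) = -3.350497, -p*log2(p) = 0.328480
H = 0.528321 + 0.460882 + 0.477312 + 0.419204 + 0.328480 = 2.214199

H = 2.2142 bits/symbol


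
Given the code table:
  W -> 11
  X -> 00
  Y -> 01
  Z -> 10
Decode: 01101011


Decoding:
01 -> Y
10 -> Z
10 -> Z
11 -> W


Result: YZZW


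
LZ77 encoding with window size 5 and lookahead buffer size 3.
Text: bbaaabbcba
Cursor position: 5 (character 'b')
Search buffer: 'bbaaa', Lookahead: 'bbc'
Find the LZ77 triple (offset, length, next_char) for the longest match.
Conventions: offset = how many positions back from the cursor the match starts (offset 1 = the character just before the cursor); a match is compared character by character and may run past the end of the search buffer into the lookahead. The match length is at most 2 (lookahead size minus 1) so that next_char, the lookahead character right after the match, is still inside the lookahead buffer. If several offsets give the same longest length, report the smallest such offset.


Try each offset into the search buffer:
  offset=1 (pos 4, char 'a'): match length 0
  offset=2 (pos 3, char 'a'): match length 0
  offset=3 (pos 2, char 'a'): match length 0
  offset=4 (pos 1, char 'b'): match length 1
  offset=5 (pos 0, char 'b'): match length 2
Longest match has length 2 at offset 5.
next_char = character at position 5 + 2 = 7 -> 'c'

Best match: offset=5, length=2 (matching 'bb' starting at position 0)
LZ77 triple: (5, 2, 'c')


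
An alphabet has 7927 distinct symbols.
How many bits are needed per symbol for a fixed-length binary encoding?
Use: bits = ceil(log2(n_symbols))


log2(7927) = 12.9526
Bracket: 2^12 = 4096 < 7927 <= 2^13 = 8192
So ceil(log2(7927)) = 13

bits = ceil(log2(7927)) = ceil(12.9526) = 13 bits


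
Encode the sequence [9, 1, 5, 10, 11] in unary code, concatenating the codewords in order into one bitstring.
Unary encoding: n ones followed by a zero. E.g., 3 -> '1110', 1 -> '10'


Encode each number as n ones followed by a terminating 0:
  9 -> 1111111110 (10 bits)
  1 -> 10 (2 bits)
  5 -> 111110 (6 bits)
  10 -> 11111111110 (11 bits)
  11 -> 111111111110 (12 bits)
Total length = 10 + 2 + 6 + 11 + 12 = 41 bits.

Unary([9, 1, 5, 10, 11]) = 11111111101011111011111111110111111111110 (41 bits)


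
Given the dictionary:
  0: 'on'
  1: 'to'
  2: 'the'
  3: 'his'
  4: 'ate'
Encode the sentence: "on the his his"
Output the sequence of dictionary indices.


Look up each word in the dictionary:
  'on' -> 0
  'the' -> 2
  'his' -> 3
  'his' -> 3

Encoded: [0, 2, 3, 3]


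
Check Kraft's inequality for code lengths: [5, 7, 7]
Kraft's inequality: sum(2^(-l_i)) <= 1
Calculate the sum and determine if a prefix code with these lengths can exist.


Sum = 2^(-5) + 2^(-7) + 2^(-7)
    = 0.03125 + 0.0078125 + 0.0078125
    = 6/128 = 0.046875
Since 0.046875 <= 1, Kraft's inequality IS satisfied.
A prefix code with these lengths CAN exist.

Kraft sum = 0.046875. Satisfied.


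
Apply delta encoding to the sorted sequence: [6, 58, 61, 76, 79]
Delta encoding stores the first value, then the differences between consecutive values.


First value: 6
Deltas:
  58 - 6 = 52
  61 - 58 = 3
  76 - 61 = 15
  79 - 76 = 3


Delta encoded: [6, 52, 3, 15, 3]


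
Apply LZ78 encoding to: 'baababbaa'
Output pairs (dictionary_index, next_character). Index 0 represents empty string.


LZ78 encoding steps:
Dictionary: {0: ''}
Step 1: w='' (idx 0), next='b' -> output (0, 'b'), add 'b' as idx 1
Step 2: w='' (idx 0), next='a' -> output (0, 'a'), add 'a' as idx 2
Step 3: w='a' (idx 2), next='b' -> output (2, 'b'), add 'ab' as idx 3
Step 4: w='ab' (idx 3), next='b' -> output (3, 'b'), add 'abb' as idx 4
Step 5: w='a' (idx 2), next='a' -> output (2, 'a'), add 'aa' as idx 5


Encoded: [(0, 'b'), (0, 'a'), (2, 'b'), (3, 'b'), (2, 'a')]


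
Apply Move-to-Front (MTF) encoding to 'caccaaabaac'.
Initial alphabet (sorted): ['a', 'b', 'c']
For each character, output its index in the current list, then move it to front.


MTF encoding:
'c': index 2 in ['a', 'b', 'c'] -> ['c', 'a', 'b']
'a': index 1 in ['c', 'a', 'b'] -> ['a', 'c', 'b']
'c': index 1 in ['a', 'c', 'b'] -> ['c', 'a', 'b']
'c': index 0 in ['c', 'a', 'b'] -> ['c', 'a', 'b']
'a': index 1 in ['c', 'a', 'b'] -> ['a', 'c', 'b']
'a': index 0 in ['a', 'c', 'b'] -> ['a', 'c', 'b']
'a': index 0 in ['a', 'c', 'b'] -> ['a', 'c', 'b']
'b': index 2 in ['a', 'c', 'b'] -> ['b', 'a', 'c']
'a': index 1 in ['b', 'a', 'c'] -> ['a', 'b', 'c']
'a': index 0 in ['a', 'b', 'c'] -> ['a', 'b', 'c']
'c': index 2 in ['a', 'b', 'c'] -> ['c', 'a', 'b']


Output: [2, 1, 1, 0, 1, 0, 0, 2, 1, 0, 2]


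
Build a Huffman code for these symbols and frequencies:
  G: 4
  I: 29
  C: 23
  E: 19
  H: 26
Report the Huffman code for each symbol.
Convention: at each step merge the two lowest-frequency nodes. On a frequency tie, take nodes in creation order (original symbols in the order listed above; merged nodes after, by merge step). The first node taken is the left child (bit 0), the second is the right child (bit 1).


Huffman tree construction:
Step 1: Merge G(4) + E(19) = 23
Step 2: Merge C(23) + (G+E)(23) = 46
Step 3: Merge H(26) + I(29) = 55
Step 4: Merge (C+(G+E))(46) + (H+I)(55) = 101
Read each symbol's code off the tree from the root (left child = 0, right child = 1).

Codes:
  G: 010 (length 3)
  I: 11 (length 2)
  C: 00 (length 2)
  E: 011 (length 3)
  H: 10 (length 2)
Average code length: 225/101 = 2.2277 bits/symbol


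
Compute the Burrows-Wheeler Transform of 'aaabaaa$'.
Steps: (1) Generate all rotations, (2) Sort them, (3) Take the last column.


Rotations (sorted):
  0: $aaabaaa -> last char: a
  1: a$aaabaa -> last char: a
  2: aa$aaaba -> last char: a
  3: aaa$aaab -> last char: b
  4: aaabaaa$ -> last char: $
  5: aabaaa$a -> last char: a
  6: abaaa$aa -> last char: a
  7: baaa$aaa -> last char: a


BWT = aaab$aaa


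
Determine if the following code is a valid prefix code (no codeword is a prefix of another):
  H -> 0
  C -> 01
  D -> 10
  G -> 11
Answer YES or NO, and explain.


Checking each pair (does one codeword prefix another?):
  H='0' vs C='01': prefix -- VIOLATION

NO -- this is NOT a valid prefix code. H (0) is a prefix of C (01).


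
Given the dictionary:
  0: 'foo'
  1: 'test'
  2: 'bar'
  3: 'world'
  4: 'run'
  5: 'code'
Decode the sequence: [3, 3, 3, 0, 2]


Look up each index in the dictionary:
  3 -> 'world'
  3 -> 'world'
  3 -> 'world'
  0 -> 'foo'
  2 -> 'bar'

Decoded: "world world world foo bar"


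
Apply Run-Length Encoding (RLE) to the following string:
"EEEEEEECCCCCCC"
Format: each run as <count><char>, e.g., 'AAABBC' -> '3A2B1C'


Scanning runs left to right:
  i=0: run of 'E' x 7 -> '7E'
  i=7: run of 'C' x 7 -> '7C'

RLE = 7E7C


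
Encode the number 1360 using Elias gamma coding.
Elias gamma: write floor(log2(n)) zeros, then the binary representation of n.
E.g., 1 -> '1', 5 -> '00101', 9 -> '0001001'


num_bits = floor(log2(1360)) + 1 = 11
leading_zeros = num_bits - 1 = 10
binary(1360) = 10101010000

Elias gamma(1360) = '0000000000' + '10101010000' = 000000000010101010000 (21 bits)


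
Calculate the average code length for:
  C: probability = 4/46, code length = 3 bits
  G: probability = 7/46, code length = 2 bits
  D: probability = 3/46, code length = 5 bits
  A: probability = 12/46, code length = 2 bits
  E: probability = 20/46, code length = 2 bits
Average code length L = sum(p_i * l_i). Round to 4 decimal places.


Weighted contributions p_i * l_i:
  C: (4/46) * 3 = 12/46
  G: (7/46) * 2 = 14/46
  D: (3/46) * 5 = 15/46
  A: (12/46) * 2 = 24/46
  E: (20/46) * 2 = 40/46
Sum = (12 + 14 + 15 + 24 + 40)/46 = 105/46

L = 105/46 = 2.2826 bits/symbol


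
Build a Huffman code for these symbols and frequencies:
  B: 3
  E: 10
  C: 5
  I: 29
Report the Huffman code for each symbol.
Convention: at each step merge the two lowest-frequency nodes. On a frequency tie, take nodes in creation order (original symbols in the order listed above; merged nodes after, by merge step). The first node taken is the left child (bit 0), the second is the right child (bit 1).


Huffman tree construction:
Step 1: Merge B(3) + C(5) = 8
Step 2: Merge (B+C)(8) + E(10) = 18
Step 3: Merge ((B+C)+E)(18) + I(29) = 47
Read each symbol's code off the tree from the root (left child = 0, right child = 1).

Codes:
  B: 000 (length 3)
  E: 01 (length 2)
  C: 001 (length 3)
  I: 1 (length 1)
Average code length: 73/47 = 1.5532 bits/symbol


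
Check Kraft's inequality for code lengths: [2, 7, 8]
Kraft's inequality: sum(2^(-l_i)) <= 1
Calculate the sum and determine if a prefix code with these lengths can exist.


Sum = 2^(-2) + 2^(-7) + 2^(-8)
    = 0.25 + 0.0078125 + 0.00390625
    = 67/256 = 0.26171875
Since 0.26171875 <= 1, Kraft's inequality IS satisfied.
A prefix code with these lengths CAN exist.

Kraft sum = 0.26171875. Satisfied.


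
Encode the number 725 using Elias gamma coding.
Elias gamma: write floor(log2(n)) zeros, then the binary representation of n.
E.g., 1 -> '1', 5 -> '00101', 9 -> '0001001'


num_bits = floor(log2(725)) + 1 = 10
leading_zeros = num_bits - 1 = 9
binary(725) = 1011010101

Elias gamma(725) = '000000000' + '1011010101' = 0000000001011010101 (19 bits)


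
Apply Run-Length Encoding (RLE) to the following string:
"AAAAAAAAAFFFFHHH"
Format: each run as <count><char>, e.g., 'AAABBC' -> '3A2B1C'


Scanning runs left to right:
  i=0: run of 'A' x 9 -> '9A'
  i=9: run of 'F' x 4 -> '4F'
  i=13: run of 'H' x 3 -> '3H'

RLE = 9A4F3H


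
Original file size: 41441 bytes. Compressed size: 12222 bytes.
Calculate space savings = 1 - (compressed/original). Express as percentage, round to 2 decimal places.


ratio = compressed/original = 12222/41441 = 0.294925
savings = 1 - ratio = 1 - 0.294925 = 0.705075
as a percentage: 0.705075 * 100 = 70.51%

Space savings = 1 - 12222/41441 = 70.51%


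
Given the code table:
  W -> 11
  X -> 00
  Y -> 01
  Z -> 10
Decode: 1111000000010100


Decoding:
11 -> W
11 -> W
00 -> X
00 -> X
00 -> X
01 -> Y
01 -> Y
00 -> X


Result: WWXXXYYX


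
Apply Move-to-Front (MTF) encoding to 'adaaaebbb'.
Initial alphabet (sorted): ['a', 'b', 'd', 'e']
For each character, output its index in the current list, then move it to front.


MTF encoding:
'a': index 0 in ['a', 'b', 'd', 'e'] -> ['a', 'b', 'd', 'e']
'd': index 2 in ['a', 'b', 'd', 'e'] -> ['d', 'a', 'b', 'e']
'a': index 1 in ['d', 'a', 'b', 'e'] -> ['a', 'd', 'b', 'e']
'a': index 0 in ['a', 'd', 'b', 'e'] -> ['a', 'd', 'b', 'e']
'a': index 0 in ['a', 'd', 'b', 'e'] -> ['a', 'd', 'b', 'e']
'e': index 3 in ['a', 'd', 'b', 'e'] -> ['e', 'a', 'd', 'b']
'b': index 3 in ['e', 'a', 'd', 'b'] -> ['b', 'e', 'a', 'd']
'b': index 0 in ['b', 'e', 'a', 'd'] -> ['b', 'e', 'a', 'd']
'b': index 0 in ['b', 'e', 'a', 'd'] -> ['b', 'e', 'a', 'd']


Output: [0, 2, 1, 0, 0, 3, 3, 0, 0]


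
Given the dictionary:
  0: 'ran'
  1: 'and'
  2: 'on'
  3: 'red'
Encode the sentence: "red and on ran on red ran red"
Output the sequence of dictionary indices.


Look up each word in the dictionary:
  'red' -> 3
  'and' -> 1
  'on' -> 2
  'ran' -> 0
  'on' -> 2
  'red' -> 3
  'ran' -> 0
  'red' -> 3

Encoded: [3, 1, 2, 0, 2, 3, 0, 3]


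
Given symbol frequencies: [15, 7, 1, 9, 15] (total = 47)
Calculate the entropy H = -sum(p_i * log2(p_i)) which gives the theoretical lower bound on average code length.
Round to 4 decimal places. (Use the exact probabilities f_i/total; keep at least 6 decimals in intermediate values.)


Per-symbol terms -p_i * log2(p_i) with p_i = f_i/47:
  p = 15/47 = 0.319149: log2(p) = -1.647698, -p*log2(p) = 0.525861
  p = 7/47 = 0.148936: log2(p) = -2.747234, -p*log2(p) = 0.409163
  p = 1/47 = 0.021277: log2(p) = -5.554589, -p*log2(p) = 0.118183
  p = 9/47 = 0.191489: log2(p) = -2.384664, -p*log2(p) = 0.456638
  p = 15/47 = 0.319149: log2(p) = -1.647698, -p*log2(p) = 0.525861
H = 0.525861 + 0.409163 + 0.118183 + 0.456638 + 0.525861 = 2.035706

H = 2.0357 bits/symbol


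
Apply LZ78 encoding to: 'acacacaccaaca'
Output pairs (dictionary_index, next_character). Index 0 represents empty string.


LZ78 encoding steps:
Dictionary: {0: ''}
Step 1: w='' (idx 0), next='a' -> output (0, 'a'), add 'a' as idx 1
Step 2: w='' (idx 0), next='c' -> output (0, 'c'), add 'c' as idx 2
Step 3: w='a' (idx 1), next='c' -> output (1, 'c'), add 'ac' as idx 3
Step 4: w='ac' (idx 3), next='a' -> output (3, 'a'), add 'aca' as idx 4
Step 5: w='c' (idx 2), next='c' -> output (2, 'c'), add 'cc' as idx 5
Step 6: w='a' (idx 1), next='a' -> output (1, 'a'), add 'aa' as idx 6
Step 7: w='c' (idx 2), next='a' -> output (2, 'a'), add 'ca' as idx 7


Encoded: [(0, 'a'), (0, 'c'), (1, 'c'), (3, 'a'), (2, 'c'), (1, 'a'), (2, 'a')]


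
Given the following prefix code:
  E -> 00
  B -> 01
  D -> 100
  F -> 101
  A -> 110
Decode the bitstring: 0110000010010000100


Decoding step by step:
Bits 01 -> B
Bits 100 -> D
Bits 00 -> E
Bits 01 -> B
Bits 00 -> E
Bits 100 -> D
Bits 00 -> E
Bits 100 -> D


Decoded message: BDEBEDED


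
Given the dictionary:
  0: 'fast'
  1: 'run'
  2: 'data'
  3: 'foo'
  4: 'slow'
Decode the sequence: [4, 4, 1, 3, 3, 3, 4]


Look up each index in the dictionary:
  4 -> 'slow'
  4 -> 'slow'
  1 -> 'run'
  3 -> 'foo'
  3 -> 'foo'
  3 -> 'foo'
  4 -> 'slow'

Decoded: "slow slow run foo foo foo slow"


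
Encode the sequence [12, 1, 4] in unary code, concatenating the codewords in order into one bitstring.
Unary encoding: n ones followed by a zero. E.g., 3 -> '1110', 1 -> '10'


Encode each number as n ones followed by a terminating 0:
  12 -> 1111111111110 (13 bits)
  1 -> 10 (2 bits)
  4 -> 11110 (5 bits)
Total length = 13 + 2 + 5 = 20 bits.

Unary([12, 1, 4]) = 11111111111101011110 (20 bits)


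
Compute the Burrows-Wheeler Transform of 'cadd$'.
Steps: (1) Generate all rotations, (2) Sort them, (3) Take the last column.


Rotations (sorted):
  0: $cadd -> last char: d
  1: add$c -> last char: c
  2: cadd$ -> last char: $
  3: d$cad -> last char: d
  4: dd$ca -> last char: a


BWT = dc$da


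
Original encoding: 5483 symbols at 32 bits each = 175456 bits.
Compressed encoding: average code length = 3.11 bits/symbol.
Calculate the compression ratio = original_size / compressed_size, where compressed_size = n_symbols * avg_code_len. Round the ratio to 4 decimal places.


original_size = n_symbols * orig_bits = 5483 * 32 = 175456 bits
compressed_size = n_symbols * avg_code_len = 5483 * 3.11 = 17052.13 bits
ratio = original_size / compressed_size = 175456 / 17052.13 = 10.2894

Compression ratio = 10.2894


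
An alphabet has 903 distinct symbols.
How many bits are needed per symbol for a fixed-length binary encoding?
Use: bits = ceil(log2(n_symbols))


log2(903) = 9.8186
Bracket: 2^9 = 512 < 903 <= 2^10 = 1024
So ceil(log2(903)) = 10

bits = ceil(log2(903)) = ceil(9.8186) = 10 bits


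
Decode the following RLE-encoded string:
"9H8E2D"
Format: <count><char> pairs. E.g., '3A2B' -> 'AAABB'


Expanding each <count><char> pair:
  9H -> 'HHHHHHHHH'
  8E -> 'EEEEEEEE'
  2D -> 'DD'

Decoded = HHHHHHHHHEEEEEEEEDD


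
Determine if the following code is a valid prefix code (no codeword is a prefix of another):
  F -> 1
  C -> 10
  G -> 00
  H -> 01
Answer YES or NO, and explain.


Checking each pair (does one codeword prefix another?):
  F='1' vs C='10': prefix -- VIOLATION

NO -- this is NOT a valid prefix code. F (1) is a prefix of C (10).


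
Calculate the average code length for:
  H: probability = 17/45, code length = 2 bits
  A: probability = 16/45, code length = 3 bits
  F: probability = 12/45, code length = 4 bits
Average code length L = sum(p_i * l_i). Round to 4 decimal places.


Weighted contributions p_i * l_i:
  H: (17/45) * 2 = 34/45
  A: (16/45) * 3 = 48/45
  F: (12/45) * 4 = 48/45
Sum = (34 + 48 + 48)/45 = 130/45

L = 130/45 = 2.8889 bits/symbol


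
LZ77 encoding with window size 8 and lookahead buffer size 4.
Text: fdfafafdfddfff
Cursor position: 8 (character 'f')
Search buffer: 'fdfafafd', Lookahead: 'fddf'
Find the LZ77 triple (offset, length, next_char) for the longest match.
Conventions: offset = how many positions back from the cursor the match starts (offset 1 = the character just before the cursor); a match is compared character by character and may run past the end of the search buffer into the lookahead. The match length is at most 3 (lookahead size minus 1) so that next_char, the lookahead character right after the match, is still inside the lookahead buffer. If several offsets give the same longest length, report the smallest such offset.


Try each offset into the search buffer:
  offset=1 (pos 7, char 'd'): match length 0
  offset=2 (pos 6, char 'f'): match length 2
  offset=3 (pos 5, char 'a'): match length 0
  offset=4 (pos 4, char 'f'): match length 1
  offset=5 (pos 3, char 'a'): match length 0
  offset=6 (pos 2, char 'f'): match length 1
  offset=7 (pos 1, char 'd'): match length 0
  offset=8 (pos 0, char 'f'): match length 2
Longest match has length 2, found at offsets 2, 8; take the smallest, offset 2.
next_char = character at position 8 + 2 = 10 -> 'd'

Best match: offset=2, length=2 (matching 'fd' starting at position 6)
LZ77 triple: (2, 2, 'd')
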